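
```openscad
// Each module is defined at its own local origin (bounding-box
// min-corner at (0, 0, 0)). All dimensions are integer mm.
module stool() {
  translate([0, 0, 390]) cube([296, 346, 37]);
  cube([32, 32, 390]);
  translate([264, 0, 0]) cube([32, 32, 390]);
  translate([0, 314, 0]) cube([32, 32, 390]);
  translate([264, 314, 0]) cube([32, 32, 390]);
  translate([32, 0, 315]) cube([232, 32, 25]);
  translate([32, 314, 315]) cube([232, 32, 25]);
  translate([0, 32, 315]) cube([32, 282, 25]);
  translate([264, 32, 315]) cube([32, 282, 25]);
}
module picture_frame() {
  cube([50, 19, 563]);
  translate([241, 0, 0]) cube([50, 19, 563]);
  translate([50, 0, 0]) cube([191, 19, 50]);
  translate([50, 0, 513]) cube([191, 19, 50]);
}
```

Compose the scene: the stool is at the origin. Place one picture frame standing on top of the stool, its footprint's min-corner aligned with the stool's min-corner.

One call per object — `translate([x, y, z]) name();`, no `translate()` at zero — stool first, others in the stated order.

stool();
translate([0, 0, 427]) picture_frame();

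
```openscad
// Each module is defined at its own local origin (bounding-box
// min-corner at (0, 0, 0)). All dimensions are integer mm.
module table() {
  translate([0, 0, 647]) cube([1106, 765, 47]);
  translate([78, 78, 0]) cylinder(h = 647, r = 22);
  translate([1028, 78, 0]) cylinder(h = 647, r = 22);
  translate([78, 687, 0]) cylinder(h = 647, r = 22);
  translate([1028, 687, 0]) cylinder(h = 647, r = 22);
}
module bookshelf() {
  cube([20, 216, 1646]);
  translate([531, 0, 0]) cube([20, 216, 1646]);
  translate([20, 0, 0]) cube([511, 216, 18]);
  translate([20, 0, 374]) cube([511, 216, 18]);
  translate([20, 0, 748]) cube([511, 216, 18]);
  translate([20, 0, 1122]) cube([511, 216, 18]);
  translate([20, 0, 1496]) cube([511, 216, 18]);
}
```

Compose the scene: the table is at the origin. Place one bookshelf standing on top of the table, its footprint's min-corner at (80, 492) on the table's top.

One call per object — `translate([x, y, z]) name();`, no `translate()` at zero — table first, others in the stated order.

table();
translate([80, 492, 694]) bookshelf();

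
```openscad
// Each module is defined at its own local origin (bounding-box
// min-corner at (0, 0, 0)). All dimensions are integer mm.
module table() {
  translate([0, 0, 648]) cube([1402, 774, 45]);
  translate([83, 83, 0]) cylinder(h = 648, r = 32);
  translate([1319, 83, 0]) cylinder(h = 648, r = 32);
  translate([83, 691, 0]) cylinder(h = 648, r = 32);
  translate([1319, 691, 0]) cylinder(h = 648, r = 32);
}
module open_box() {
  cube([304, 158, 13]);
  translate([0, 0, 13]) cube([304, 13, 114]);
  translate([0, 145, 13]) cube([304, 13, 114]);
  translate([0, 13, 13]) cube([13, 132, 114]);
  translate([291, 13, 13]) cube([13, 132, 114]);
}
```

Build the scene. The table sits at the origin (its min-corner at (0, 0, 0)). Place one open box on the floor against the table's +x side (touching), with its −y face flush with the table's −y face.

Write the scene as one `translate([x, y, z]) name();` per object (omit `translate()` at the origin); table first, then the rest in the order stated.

table();
translate([1402, 0, 0]) open_box();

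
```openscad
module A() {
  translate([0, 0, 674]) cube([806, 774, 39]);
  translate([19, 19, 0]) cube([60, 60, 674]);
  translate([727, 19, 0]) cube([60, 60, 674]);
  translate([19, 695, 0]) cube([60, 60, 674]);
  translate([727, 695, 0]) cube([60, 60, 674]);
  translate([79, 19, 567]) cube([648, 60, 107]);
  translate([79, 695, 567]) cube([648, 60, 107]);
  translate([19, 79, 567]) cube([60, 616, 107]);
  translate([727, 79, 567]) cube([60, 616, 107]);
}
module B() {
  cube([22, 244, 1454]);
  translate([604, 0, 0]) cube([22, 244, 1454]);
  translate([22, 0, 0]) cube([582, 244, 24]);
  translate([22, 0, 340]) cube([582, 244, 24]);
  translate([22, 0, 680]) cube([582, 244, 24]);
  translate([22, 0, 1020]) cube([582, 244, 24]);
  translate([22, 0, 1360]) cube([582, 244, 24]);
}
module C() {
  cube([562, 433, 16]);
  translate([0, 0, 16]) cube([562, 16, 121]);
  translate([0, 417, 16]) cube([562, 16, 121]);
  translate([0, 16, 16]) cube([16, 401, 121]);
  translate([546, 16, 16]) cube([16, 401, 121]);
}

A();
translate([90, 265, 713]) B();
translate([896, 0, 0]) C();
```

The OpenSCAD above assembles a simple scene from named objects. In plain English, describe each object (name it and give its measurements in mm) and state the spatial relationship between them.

A is a rectangular dining table. The top is 806×774×39 mm with its upper surface at z = 713 mm. It stands on four 60×60 mm square legs, each inset 19 mm from the nearest pair of top edges, running from the floor to the underside of the top. Four apron rails, 60 mm thick and 107 mm tall, run between adjacent legs with their top edges flush with the underside of the top and their outer faces flush with the legs' outer faces.

B is a bookshelf 626 mm wide overall, 244 mm deep and 1454 mm tall. The two sides are 22 mm thick vertical panels. 5 horizontal shelves of 24 mm thickness span between the inner faces of the sides; the lowest shelf sits on the floor and shelves are stacked with a clear vertical gap of 316 mm between each pair.

C is an open-topped rectangular box: outside dimensions 562×433×137 mm, with a uniform wall and base thickness of 16 mm. The base is a full 562×433 slab on the floor; four walls sit on top of the base. The front and back walls (the −y and +y sides) span the full width; the two side walls fit between them.

The bookshelf is on top of the table, centred. The open box is on the floor beside the table on its +x side.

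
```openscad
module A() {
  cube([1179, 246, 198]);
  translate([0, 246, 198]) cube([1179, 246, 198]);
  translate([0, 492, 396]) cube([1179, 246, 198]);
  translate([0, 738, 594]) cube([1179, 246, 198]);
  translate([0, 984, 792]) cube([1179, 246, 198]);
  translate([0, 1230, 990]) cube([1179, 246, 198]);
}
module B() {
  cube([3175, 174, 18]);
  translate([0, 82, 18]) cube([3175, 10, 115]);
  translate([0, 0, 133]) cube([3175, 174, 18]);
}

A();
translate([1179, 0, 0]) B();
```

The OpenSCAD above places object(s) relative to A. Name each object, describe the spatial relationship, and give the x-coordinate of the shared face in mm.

A is a staircase. B is an I-beam. The I-beam is against the staircase's +x side, with their −y faces flush. The x-coordinate of the shared face is 1179 mm.

The staircase's +x face and the I-beam's −x face are both at x = 1179 mm.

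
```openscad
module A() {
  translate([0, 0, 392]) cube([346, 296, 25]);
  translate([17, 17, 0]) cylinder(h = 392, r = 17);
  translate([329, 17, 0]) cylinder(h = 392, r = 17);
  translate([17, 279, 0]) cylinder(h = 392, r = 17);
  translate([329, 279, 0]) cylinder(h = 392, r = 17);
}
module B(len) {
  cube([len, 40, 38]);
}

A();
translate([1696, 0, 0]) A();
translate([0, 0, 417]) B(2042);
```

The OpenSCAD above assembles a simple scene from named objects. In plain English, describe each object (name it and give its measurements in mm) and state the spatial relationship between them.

A is a four-legged stool. The seat is a 346×296×25 mm slab whose top surface is at z = 417 mm; four round legs, each 34 mm in diameter, run from the floor (z = 0) to the underside of the seat, each leg's axis is inset half a diameter from the nearest pair of seat edges (so the leg's bounding box is flush with the corner).

B is a rectangular beam 2042 mm long (x), 40 mm deep (y), 38 mm thick (z).

The beam spans the tops of two stools placed 1350 mm apart, resting at z = 417 mm.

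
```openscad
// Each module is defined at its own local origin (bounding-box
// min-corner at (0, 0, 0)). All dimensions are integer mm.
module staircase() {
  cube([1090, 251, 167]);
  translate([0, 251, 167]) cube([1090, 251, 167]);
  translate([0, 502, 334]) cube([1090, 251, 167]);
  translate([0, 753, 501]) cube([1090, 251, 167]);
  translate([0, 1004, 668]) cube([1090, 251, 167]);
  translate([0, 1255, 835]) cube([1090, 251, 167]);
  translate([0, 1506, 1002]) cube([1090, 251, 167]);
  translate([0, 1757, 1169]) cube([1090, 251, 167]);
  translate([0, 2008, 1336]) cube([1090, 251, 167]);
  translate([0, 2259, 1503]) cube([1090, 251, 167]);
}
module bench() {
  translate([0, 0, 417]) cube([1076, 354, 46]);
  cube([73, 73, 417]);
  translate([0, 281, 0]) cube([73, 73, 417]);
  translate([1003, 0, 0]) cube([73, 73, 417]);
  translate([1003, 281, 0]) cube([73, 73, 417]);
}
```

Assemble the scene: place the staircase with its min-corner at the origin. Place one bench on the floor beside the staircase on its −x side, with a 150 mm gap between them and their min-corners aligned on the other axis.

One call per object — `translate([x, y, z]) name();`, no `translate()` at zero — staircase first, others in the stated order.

staircase();
translate([-1226, 0, 0]) bench();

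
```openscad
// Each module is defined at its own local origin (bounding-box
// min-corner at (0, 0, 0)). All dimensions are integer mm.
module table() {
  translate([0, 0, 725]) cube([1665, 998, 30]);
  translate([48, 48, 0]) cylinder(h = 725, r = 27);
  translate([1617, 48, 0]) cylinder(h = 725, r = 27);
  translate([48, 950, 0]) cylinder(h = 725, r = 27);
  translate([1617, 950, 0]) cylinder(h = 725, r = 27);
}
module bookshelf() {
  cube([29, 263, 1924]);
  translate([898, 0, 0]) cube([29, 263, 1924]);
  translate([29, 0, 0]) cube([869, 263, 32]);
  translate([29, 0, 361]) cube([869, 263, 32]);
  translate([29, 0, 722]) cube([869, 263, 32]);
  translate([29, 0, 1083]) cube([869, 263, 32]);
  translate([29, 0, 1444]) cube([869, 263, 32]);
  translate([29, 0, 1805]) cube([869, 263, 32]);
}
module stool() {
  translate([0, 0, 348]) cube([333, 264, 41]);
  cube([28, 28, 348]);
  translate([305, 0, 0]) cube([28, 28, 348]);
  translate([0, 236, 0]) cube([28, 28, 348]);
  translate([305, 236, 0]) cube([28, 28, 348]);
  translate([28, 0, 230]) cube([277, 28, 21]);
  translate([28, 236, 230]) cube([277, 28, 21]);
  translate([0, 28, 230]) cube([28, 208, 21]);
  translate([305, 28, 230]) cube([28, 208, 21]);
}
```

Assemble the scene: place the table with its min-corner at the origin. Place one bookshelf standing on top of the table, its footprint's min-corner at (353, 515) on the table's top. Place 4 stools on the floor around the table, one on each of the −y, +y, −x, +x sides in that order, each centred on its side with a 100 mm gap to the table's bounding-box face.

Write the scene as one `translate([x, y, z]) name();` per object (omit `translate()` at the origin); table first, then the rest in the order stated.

table();
translate([353, 515, 755]) bookshelf();
translate([666, -364, 0]) stool();
translate([666, 1098, 0]) stool();
translate([-433, 367, 0]) stool();
translate([1765, 367, 0]) stool();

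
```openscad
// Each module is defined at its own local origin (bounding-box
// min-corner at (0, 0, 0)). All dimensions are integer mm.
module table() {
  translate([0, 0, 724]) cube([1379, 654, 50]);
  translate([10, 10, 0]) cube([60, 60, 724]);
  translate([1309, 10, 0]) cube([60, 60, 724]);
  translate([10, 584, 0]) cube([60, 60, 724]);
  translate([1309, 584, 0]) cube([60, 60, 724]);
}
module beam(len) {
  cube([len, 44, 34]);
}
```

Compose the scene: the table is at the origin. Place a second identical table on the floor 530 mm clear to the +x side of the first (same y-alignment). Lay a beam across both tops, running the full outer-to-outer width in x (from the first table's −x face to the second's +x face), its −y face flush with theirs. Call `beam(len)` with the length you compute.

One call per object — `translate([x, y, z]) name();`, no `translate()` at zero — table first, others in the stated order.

table();
translate([1909, 0, 0]) table();
translate([0, 0, 774]) beam(3288);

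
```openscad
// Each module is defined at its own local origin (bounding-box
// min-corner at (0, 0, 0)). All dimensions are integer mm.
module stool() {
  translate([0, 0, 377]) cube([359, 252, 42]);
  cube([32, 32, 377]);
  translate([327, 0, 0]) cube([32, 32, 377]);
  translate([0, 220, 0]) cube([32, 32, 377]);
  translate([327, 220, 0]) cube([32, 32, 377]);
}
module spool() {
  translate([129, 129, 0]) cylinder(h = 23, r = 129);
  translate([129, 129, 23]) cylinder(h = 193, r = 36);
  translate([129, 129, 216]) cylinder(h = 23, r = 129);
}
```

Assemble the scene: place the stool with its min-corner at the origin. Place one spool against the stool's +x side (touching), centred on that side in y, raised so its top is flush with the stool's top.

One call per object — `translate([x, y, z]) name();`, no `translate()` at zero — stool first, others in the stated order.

stool();
translate([359, -3, 180]) spool();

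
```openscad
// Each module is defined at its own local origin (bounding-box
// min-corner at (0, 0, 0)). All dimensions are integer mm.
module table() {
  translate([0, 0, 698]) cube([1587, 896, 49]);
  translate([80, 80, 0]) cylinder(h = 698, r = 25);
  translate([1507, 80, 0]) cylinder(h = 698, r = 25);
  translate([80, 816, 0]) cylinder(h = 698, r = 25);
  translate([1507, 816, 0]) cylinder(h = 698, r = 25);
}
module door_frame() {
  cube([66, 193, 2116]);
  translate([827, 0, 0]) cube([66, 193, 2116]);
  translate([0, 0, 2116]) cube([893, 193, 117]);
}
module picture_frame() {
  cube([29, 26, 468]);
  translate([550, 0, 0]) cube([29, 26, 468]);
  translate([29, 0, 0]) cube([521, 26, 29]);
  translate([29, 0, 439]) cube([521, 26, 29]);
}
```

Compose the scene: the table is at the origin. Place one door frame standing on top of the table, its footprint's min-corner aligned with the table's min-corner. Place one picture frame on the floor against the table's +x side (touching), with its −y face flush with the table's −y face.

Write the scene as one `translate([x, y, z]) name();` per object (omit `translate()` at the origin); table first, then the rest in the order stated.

table();
translate([0, 0, 747]) door_frame();
translate([1587, 0, 0]) picture_frame();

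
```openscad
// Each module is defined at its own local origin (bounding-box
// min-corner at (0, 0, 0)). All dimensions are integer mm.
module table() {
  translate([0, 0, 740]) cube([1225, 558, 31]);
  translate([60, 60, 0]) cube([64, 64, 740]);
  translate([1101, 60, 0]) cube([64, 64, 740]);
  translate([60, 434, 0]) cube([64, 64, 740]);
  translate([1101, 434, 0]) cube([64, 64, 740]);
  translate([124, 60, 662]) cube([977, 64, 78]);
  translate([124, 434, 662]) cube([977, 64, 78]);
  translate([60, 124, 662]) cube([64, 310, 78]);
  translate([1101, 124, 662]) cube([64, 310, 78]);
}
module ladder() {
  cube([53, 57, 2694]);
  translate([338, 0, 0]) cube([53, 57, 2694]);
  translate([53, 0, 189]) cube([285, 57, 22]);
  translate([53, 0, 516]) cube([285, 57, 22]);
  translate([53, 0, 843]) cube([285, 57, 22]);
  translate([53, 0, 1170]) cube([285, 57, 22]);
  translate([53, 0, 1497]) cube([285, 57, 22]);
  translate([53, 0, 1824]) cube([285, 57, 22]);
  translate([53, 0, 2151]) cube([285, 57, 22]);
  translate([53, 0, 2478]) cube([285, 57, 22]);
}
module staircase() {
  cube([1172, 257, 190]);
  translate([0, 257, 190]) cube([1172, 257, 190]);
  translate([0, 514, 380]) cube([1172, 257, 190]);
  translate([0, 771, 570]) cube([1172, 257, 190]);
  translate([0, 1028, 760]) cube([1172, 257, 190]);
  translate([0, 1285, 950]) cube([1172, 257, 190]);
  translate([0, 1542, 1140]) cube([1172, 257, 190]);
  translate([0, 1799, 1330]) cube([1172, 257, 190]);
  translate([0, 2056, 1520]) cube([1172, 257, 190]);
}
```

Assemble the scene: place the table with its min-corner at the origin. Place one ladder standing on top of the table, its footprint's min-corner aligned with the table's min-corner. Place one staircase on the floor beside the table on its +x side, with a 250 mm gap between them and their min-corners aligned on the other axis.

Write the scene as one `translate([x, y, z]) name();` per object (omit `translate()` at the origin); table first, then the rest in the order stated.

table();
translate([0, 0, 771]) ladder();
translate([1475, 0, 0]) staircase();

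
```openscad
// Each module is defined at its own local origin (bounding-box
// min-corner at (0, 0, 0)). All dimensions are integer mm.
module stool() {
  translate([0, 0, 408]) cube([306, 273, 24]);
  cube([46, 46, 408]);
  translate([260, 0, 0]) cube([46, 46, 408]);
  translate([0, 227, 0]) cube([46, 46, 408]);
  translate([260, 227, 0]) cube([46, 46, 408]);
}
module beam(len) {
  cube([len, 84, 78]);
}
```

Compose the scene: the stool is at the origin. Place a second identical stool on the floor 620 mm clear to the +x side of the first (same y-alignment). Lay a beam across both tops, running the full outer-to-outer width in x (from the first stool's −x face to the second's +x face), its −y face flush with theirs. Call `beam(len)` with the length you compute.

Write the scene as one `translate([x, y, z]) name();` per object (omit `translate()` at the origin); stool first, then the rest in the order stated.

stool();
translate([926, 0, 0]) stool();
translate([0, 0, 432]) beam(1232);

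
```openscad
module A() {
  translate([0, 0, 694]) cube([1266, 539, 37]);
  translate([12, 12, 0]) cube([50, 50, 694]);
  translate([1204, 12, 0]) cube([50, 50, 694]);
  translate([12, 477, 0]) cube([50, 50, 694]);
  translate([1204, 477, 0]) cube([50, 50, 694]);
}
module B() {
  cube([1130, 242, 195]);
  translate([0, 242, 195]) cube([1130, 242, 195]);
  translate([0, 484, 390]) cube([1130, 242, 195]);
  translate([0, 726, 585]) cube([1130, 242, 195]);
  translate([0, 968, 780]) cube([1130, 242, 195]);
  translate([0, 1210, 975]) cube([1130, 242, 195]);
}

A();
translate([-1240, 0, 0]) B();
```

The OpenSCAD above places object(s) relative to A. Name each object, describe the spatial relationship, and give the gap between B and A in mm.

The staircase's nearest face is 110 mm from the table's −x face.

A is a table. B is a staircase. The staircase is on the floor beside the table on its −x side. The gap between the staircase and the table is 110 mm.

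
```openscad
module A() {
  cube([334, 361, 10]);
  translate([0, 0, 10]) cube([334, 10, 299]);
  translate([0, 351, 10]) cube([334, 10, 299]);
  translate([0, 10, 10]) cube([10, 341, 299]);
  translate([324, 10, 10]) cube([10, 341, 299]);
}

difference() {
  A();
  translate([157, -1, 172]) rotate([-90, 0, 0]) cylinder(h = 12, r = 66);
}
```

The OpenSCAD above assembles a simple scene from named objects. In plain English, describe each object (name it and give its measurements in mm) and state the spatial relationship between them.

A is an open-topped rectangular box: outside dimensions 334×361×309 mm, with a uniform wall and base thickness of 10 mm. The base is a full 334×361 slab on the floor; four walls sit on top of the base. The front and back walls (the −y and +y sides) span the full width; the two side walls fit between them.

The open box has a circular hole of radius 66 mm through its front wall, centred at (x = 157, z = 172).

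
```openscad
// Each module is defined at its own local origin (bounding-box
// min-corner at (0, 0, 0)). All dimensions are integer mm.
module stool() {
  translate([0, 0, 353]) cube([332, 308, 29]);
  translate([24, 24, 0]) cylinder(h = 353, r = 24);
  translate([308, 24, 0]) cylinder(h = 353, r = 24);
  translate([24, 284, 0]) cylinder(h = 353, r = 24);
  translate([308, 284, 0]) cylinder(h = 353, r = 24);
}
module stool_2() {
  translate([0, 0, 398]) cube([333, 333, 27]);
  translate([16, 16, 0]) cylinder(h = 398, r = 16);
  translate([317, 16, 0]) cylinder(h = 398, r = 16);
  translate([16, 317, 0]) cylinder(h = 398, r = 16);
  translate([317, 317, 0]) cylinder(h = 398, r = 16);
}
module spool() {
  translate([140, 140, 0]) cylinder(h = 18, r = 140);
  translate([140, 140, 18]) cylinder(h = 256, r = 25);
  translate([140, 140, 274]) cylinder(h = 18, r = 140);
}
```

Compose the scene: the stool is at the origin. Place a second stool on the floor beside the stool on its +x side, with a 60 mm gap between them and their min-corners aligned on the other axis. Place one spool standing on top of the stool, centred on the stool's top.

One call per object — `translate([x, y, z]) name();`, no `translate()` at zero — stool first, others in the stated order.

stool();
translate([392, 0, 0]) stool_2();
translate([26, 14, 382]) spool();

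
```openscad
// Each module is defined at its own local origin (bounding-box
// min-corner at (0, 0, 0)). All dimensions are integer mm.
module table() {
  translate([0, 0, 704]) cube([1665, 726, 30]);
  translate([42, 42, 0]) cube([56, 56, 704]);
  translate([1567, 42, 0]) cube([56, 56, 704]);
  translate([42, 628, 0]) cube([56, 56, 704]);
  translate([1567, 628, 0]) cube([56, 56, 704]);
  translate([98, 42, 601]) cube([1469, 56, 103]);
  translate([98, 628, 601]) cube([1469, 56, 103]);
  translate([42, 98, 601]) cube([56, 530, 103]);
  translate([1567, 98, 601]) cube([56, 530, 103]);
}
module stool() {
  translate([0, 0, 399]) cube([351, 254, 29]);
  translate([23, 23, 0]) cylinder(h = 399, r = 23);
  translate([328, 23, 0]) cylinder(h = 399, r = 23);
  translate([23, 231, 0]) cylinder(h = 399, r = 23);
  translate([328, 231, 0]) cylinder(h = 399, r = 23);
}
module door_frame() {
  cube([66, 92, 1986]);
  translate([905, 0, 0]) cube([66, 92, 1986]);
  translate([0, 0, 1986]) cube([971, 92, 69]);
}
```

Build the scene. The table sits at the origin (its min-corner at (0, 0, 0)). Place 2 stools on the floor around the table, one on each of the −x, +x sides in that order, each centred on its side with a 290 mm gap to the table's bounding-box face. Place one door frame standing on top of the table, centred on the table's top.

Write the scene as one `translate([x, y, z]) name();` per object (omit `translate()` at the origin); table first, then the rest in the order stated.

table();
translate([-641, 236, 0]) stool();
translate([1955, 236, 0]) stool();
translate([347, 317, 734]) door_frame();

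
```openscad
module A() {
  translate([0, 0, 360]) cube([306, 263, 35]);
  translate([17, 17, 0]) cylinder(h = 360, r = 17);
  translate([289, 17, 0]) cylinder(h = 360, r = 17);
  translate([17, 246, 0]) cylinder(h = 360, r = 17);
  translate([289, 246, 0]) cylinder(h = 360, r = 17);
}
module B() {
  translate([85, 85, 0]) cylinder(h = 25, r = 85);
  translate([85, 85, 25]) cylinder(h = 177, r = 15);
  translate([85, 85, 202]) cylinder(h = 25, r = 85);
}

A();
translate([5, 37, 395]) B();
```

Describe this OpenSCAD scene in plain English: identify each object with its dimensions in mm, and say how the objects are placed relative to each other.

A is a four-legged stool. The seat is a 306×263×35 mm slab whose top surface is at z = 395 mm; four round legs, each 34 mm in diameter, run from the floor (z = 0) to the underside of the seat, each leg's axis is inset half a diameter from the nearest pair of seat edges (so the leg's bounding box is flush with the corner).

B is a spool: two coaxial disc flanges of radius 85 mm and thickness 25 mm, joined by a core cylinder of radius 15 mm and height 177 mm. The lower flange rests on z = 0 and the three cylinders share a vertical axis.

The spool is on top of the stool.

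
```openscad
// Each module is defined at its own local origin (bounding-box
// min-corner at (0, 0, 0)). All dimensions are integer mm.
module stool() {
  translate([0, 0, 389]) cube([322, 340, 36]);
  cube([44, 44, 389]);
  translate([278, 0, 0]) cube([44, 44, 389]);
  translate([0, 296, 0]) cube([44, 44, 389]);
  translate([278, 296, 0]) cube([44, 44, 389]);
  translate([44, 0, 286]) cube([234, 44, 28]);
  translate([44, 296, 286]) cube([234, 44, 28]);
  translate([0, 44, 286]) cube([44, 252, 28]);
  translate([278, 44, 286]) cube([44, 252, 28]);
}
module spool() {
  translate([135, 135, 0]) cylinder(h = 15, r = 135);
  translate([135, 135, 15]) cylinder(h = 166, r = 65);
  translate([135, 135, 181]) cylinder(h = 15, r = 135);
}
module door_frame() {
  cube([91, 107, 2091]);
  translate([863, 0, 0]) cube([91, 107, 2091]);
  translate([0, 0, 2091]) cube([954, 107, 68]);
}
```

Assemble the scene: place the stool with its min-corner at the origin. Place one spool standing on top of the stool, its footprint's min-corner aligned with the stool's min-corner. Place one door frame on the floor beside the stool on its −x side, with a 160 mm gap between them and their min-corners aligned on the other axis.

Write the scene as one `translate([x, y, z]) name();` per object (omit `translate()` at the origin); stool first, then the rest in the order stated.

stool();
translate([0, 0, 425]) spool();
translate([-1114, 0, 0]) door_frame();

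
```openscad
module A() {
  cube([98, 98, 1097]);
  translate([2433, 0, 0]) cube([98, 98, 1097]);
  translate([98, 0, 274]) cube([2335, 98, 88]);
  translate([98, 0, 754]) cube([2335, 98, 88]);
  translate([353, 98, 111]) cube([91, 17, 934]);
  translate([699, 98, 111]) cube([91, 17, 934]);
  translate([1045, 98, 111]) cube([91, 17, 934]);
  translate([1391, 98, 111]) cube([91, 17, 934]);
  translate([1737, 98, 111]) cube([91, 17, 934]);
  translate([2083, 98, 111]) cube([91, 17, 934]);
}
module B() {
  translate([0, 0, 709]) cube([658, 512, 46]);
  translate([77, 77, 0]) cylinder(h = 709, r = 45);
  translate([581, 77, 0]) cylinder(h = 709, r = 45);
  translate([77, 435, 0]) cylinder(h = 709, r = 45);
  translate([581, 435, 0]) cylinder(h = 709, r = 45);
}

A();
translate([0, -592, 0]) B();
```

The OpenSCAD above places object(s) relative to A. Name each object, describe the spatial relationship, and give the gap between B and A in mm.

A is a fence section. B is a table. The table is on the floor beside the fence section on its −y side. The gap between the table and the fence section is 80 mm.

The table's nearest face is 80 mm from the fence section's −y face.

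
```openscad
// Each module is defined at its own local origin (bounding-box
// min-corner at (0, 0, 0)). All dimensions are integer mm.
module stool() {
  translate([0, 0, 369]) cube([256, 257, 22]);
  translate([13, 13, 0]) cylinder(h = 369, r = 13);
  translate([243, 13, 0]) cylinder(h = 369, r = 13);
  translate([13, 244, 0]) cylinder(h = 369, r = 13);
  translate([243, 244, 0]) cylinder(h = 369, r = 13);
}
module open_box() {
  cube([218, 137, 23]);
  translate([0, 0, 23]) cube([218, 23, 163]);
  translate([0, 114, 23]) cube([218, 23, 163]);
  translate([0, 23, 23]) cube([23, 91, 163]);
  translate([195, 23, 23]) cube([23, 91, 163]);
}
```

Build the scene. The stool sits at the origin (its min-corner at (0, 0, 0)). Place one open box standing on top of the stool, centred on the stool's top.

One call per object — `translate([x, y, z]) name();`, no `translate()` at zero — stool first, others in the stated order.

stool();
translate([19, 60, 391]) open_box();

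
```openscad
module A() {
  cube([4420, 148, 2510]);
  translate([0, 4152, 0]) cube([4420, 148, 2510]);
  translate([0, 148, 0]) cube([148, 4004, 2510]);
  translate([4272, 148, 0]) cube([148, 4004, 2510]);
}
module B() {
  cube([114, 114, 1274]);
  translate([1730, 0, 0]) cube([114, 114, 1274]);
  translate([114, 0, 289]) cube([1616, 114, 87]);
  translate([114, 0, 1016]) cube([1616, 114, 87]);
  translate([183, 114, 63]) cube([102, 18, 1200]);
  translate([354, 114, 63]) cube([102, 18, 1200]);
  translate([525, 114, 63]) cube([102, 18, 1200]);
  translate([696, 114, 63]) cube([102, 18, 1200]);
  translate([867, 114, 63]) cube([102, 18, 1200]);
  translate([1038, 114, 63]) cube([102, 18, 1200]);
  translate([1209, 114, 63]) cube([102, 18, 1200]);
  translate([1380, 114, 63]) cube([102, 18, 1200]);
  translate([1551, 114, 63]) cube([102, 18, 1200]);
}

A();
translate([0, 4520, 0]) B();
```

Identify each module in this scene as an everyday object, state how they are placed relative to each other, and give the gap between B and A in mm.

The fence section's nearest face is 220 mm from the house frame's +y face.

A is a house frame. B is a fence section. The fence section is on the floor beside the house frame on its +y side. The gap between the fence section and the house frame is 220 mm.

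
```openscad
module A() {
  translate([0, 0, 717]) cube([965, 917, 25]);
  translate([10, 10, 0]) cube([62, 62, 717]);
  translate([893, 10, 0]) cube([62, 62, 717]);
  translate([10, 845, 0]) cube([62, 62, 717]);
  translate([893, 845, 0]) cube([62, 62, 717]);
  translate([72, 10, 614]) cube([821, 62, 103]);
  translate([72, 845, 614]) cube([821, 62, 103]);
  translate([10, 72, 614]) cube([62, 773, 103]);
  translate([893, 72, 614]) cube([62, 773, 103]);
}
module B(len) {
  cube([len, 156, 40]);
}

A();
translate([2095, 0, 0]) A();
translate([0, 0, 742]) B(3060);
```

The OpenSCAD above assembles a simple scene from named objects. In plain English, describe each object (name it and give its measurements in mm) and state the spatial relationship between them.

A is a rectangular dining table. The top is 965×917×25 mm with its upper surface at z = 742 mm. It stands on four 62×62 mm square legs, each inset 10 mm from the nearest pair of top edges, running from the floor to the underside of the top. Four apron rails, 62 mm thick and 103 mm tall, run between adjacent legs with their top edges flush with the underside of the top and their outer faces flush with the legs' outer faces.

B is a rectangular beam 3060 mm long (x), 156 mm deep (y), 40 mm thick (z).

The beam spans the tops of two tables placed 1130 mm apart, resting at z = 742 mm.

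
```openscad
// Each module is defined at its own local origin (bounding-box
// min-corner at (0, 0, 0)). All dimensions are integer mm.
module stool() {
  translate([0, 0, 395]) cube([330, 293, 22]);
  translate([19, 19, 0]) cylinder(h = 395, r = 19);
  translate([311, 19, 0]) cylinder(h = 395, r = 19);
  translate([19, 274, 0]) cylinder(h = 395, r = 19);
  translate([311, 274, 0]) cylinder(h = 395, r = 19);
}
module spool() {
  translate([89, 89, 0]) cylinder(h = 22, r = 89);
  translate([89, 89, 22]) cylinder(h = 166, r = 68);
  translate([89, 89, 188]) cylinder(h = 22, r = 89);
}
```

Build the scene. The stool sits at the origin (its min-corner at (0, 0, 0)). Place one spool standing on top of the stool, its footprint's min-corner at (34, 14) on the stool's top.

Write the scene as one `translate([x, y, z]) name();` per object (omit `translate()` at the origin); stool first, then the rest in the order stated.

stool();
translate([34, 14, 417]) spool();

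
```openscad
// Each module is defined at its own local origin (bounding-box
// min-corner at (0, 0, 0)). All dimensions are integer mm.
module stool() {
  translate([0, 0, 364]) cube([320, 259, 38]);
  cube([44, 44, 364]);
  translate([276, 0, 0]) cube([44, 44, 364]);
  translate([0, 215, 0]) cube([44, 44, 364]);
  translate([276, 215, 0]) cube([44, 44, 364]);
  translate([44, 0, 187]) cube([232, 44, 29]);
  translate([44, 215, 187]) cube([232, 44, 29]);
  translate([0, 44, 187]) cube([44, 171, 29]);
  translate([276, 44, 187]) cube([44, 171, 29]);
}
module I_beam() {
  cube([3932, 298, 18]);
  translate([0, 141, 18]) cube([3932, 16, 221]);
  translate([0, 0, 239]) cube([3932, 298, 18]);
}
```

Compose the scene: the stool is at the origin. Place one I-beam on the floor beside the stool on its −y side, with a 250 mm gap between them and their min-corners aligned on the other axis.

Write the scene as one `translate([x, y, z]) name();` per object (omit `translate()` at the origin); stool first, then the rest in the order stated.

stool();
translate([0, -548, 0]) I_beam();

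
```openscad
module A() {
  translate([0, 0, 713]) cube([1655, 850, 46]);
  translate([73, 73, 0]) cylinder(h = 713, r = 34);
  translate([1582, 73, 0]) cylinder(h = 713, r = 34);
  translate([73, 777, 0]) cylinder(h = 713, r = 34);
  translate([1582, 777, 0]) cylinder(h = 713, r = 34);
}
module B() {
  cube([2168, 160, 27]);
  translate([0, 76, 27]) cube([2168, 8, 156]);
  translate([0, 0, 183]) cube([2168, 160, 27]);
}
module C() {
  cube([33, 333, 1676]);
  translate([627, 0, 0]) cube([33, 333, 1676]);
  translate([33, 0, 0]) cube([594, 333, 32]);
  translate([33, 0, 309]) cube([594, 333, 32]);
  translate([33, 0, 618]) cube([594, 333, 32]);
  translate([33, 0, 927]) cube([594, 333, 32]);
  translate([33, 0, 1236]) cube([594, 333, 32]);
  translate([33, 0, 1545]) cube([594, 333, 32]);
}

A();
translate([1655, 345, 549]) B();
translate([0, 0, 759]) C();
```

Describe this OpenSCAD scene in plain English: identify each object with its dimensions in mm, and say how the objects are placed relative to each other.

A is a table: top 1655 mm (x) × 850 mm (y), 46 mm thick, upper face at z = 759 mm, on four round legs of 68 mm diameter, each leg's bounding box inset 39 mm from the nearest pair of top edges, running from z = 0 to the bottom of the top.

B is an I-beam lying along x, 2168 mm long. Overall section height 210 mm. Two flanges 160 mm wide (y) and 27 mm thick, one on the floor and one at the top; a web 8 mm thick runs between them, centred on the flange width.

C is a bookshelf 660 mm wide overall, 333 mm deep and 1676 mm tall. The two sides are 33 mm thick vertical panels. 6 horizontal shelves of 32 mm thickness span between the inner faces of the sides; the lowest shelf sits on the floor and shelves are stacked with a clear vertical gap of 277 mm between each pair.

The I-beam is beside the table with their tops flush at z = 759. The bookshelf is on top of the table.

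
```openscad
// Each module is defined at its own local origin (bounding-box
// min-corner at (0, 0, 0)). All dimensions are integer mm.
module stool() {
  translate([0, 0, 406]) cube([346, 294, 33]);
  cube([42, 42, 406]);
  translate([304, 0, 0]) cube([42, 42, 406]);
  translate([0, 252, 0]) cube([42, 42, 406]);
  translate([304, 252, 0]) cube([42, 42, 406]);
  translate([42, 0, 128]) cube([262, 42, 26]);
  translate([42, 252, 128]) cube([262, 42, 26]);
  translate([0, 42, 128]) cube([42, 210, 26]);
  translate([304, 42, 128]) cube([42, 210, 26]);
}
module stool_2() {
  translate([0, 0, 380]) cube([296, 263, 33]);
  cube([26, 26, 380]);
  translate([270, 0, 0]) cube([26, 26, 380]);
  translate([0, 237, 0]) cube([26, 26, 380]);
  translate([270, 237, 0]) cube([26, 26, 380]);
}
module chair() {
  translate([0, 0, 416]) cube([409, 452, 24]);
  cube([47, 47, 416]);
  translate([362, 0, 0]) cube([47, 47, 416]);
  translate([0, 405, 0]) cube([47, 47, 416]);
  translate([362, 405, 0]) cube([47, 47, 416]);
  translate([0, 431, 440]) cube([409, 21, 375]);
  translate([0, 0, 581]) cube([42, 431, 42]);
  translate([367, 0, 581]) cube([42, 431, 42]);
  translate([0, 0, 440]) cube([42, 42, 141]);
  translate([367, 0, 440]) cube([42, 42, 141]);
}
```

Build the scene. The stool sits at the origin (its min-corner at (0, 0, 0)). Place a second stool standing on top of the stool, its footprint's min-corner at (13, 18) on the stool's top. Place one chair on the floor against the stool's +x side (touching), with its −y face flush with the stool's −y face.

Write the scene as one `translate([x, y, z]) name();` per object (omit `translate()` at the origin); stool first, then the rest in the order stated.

stool();
translate([13, 18, 439]) stool_2();
translate([346, 0, 0]) chair();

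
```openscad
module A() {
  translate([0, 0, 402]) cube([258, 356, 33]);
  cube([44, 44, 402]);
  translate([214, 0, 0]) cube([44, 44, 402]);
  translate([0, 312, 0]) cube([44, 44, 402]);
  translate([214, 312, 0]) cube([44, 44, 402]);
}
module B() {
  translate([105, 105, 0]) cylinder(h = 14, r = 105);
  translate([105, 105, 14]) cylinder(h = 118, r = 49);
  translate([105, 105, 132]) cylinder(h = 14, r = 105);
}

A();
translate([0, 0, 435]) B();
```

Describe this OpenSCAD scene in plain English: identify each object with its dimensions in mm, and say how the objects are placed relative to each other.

A is a four-legged stool. The seat is a 258×356×33 mm slab whose top surface is at z = 435 mm; four square legs, each 44×44 mm in cross-section, run from the floor (z = 0) to the underside of the seat, each flush with a corner of the seat.

B is a spool: two coaxial disc flanges of radius 105 mm and thickness 14 mm, joined by a core cylinder of radius 49 mm and height 118 mm. The lower flange rests on z = 0 and the three cylinders share a vertical axis.

The spool is on top of the stool.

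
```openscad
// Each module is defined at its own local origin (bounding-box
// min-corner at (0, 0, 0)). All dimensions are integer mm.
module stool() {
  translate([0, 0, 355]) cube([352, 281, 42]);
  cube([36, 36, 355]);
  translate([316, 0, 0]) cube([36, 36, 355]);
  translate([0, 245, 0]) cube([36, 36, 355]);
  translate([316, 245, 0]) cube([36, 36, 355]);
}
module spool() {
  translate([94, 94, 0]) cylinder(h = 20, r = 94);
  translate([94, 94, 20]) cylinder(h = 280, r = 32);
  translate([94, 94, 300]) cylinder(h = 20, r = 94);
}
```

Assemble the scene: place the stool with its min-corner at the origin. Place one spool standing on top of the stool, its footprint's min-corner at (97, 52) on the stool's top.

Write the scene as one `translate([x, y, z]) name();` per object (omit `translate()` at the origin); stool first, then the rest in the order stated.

stool();
translate([97, 52, 397]) spool();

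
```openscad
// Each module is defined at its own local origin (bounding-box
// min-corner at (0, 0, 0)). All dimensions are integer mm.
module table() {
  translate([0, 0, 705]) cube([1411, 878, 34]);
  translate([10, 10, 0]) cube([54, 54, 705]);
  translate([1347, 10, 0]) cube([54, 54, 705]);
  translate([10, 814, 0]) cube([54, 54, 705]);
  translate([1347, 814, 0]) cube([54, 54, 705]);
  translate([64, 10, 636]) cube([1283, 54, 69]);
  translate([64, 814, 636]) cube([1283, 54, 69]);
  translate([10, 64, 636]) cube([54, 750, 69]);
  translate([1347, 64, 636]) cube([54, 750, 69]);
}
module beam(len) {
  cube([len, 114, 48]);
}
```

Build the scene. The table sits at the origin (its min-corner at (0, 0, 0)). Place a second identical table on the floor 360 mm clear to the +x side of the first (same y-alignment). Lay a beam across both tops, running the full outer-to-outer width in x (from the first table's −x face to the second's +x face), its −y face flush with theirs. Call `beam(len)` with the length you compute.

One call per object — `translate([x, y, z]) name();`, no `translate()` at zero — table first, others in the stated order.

table();
translate([1771, 0, 0]) table();
translate([0, 0, 739]) beam(3182);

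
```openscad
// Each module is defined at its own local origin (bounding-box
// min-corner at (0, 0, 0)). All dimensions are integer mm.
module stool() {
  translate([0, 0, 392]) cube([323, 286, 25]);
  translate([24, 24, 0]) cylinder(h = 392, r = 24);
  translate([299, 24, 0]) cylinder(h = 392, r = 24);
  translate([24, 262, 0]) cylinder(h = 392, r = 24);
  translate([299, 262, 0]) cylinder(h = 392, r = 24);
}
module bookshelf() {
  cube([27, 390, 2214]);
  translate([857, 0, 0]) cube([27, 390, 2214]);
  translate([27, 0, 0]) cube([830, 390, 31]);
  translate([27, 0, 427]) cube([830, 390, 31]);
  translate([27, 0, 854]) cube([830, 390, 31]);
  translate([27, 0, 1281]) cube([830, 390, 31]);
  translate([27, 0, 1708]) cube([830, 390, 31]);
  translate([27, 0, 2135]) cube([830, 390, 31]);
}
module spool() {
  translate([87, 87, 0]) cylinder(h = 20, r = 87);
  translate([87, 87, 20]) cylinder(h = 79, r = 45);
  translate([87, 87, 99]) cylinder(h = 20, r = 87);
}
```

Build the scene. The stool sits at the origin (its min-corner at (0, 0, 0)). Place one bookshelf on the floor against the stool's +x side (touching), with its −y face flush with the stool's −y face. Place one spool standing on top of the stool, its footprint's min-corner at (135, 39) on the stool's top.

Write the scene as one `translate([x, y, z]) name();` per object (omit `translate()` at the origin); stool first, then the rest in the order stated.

stool();
translate([323, 0, 0]) bookshelf();
translate([135, 39, 417]) spool();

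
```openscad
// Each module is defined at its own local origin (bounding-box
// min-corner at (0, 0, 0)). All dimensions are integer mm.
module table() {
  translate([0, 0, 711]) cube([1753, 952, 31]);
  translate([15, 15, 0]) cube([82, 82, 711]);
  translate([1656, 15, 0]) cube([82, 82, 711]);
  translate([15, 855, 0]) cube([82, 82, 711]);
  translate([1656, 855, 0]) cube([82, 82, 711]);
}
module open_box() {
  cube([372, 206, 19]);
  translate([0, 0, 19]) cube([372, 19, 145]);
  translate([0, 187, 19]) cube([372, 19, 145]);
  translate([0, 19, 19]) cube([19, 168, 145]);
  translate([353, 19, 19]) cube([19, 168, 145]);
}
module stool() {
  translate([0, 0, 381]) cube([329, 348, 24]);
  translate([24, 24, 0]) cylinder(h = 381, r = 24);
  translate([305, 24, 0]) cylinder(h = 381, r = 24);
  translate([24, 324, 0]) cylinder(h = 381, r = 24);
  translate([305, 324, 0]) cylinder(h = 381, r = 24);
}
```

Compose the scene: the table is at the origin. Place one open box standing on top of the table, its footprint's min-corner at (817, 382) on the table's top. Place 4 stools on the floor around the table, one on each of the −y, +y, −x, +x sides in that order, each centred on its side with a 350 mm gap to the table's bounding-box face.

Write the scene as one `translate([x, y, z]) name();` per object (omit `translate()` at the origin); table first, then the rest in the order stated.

table();
translate([817, 382, 742]) open_box();
translate([712, -698, 0]) stool();
translate([712, 1302, 0]) stool();
translate([-679, 302, 0]) stool();
translate([2103, 302, 0]) stool();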